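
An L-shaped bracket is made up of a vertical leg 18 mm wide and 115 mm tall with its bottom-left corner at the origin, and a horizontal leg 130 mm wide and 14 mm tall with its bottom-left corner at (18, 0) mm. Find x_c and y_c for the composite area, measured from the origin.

Part | A | x̄ᵢ | ȳᵢ | A·x̄ᵢ | A·ȳᵢ
vertical leg | 2070.00 | 9.00 | 57.50 | 18630.00 | 119025.00
horizontal leg | 1820.00 | 83.00 | 7.00 | 151060.00 | 12740.00
Σ | 3890.00 |  |  | 169690.00 | 131765.00
x_c = 169690.00 / 3890.00 = 43.62 mm
y_c = 131765.00 / 3890.00 = 33.87 mm

x_c = 43.62 mm, y_c = 33.87 mm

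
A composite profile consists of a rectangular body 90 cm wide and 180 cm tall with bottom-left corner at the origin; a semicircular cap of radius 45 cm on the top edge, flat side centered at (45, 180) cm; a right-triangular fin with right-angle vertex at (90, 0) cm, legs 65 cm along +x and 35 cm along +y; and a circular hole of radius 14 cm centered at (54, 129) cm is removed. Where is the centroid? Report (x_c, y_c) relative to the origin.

x_c = 48.53 cm, y_c = 101.75 cm

Part | A | x̄ᵢ | ȳᵢ | A·x̄ᵢ | A·ȳᵢ
rectangular body | 16200.00 | 45.00 | 90.00 | 729000.00 | 1458000.00
semicircular top | 3180.86 | 45.00 | 199.10 | 143138.82 | 633305.26
triangular fin | 1137.50 | 111.67 | 11.67 | 127020.83 | 13270.83
hole | -615.75 | 54.00 | 129.00 | -33250.62 | -79432.03
Σ | 19902.61 |  |  | 965909.03 | 2025144.07
x_c = 965909.03 / 19902.61 = 48.53 cm
y_c = 2025144.07 / 19902.61 = 101.75 cm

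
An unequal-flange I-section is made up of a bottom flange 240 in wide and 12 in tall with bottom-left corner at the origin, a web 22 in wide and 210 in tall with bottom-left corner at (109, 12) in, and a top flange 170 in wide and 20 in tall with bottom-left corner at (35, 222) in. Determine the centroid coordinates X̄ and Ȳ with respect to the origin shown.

X̄ = 120.00 in, Ȳ = 123.54 in

bottom flange: A = 240 × 12 = 2880.00, centroid at (120.00, 6.00).
web: A = 22 × 210 = 4620.00, centroid at (120.00, 117.00).
top flange: A = 170 × 20 = 3400.00, centroid at (120.00, 232.00).
ΣA = 10900.00 in², ΣAX̄ = 1308000.00 in³, ΣAȲ = 1346620.00 in³.
X̄ = 1308000.00/10900.00 = 120.00 in; Ȳ = 1346620.00/10900.00 = 123.54 in.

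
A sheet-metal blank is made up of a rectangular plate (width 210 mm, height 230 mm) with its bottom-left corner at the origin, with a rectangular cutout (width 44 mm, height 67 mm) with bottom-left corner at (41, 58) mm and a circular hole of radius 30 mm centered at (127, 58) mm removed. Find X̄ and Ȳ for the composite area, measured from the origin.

Part | A | x̄ᵢ | ȳᵢ | A·x̄ᵢ | A·ȳᵢ
plate | 48300.00 | 105.00 | 115.00 | 5071500.00 | 5554500.00
hole 1 | -2948.00 | 63.00 | 91.50 | -185724.00 | -269742.00
hole 2 | -2827.43 | 127.00 | 58.00 | -359084.04 | -163991.14
Σ | 42524.57 |  |  | 4526691.96 | 5120766.86
X̄ = 4526691.96 / 42524.57 = 106.45 mm
Ȳ = 5120766.86 / 42524.57 = 120.42 mm

X̄ = 106.45 mm, Ȳ = 120.42 mm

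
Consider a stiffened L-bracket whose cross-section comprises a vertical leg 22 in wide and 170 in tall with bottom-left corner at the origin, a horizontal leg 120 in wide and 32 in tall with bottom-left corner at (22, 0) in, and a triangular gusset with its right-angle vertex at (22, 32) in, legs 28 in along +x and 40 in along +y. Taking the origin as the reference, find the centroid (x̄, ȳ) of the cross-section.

x̄ = 45.89 in, ȳ = 49.72 in

vertical leg: A = 22 × 170 = 3740.00, centroid at (11.00, 85.00).
horizontal leg: A = 120 × 32 = 3840.00, centroid at (82.00, 16.00).
gusset: A = ½·28·40 = 560.00, centroid at (31.33, 45.33).
ΣA = 8140.00 in²
ΣAx̄ = (3740.00)(11.00) + (3840.00)(82.00) + (560.00)(31.33) = 373566.67 in³
ΣAȳ = (3740.00)(85.00) + (3840.00)(16.00) + (560.00)(45.33) = 404726.67 in³
x̄ = 373566.67 / 8140.00 = 45.89 in
ȳ = 404726.67 / 8140.00 = 49.72 in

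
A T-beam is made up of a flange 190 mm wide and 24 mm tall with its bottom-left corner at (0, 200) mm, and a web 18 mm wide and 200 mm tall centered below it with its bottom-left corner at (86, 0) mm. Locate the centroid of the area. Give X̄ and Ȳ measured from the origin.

X̄ = 95.00 mm, Ȳ = 162.59 mm

web: A = 18 × 200 = 3600.00, centroid at (95.00, 100.00).
flange: A = 190 × 24 = 4560.00, centroid at (95.00, 212.00).
ΣA = 8160.00 mm², ΣAX̄ = 775200.00 mm³, ΣAȲ = 1326720.00 mm³.
X̄ = 775200.00/8160.00 = 95.00 mm; Ȳ = 1326720.00/8160.00 = 162.59 mm.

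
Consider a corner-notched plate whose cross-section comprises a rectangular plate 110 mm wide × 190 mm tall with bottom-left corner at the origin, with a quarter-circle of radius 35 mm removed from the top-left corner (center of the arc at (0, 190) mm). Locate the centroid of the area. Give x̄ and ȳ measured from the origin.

x̄ = 56.94 mm, ȳ = 91.13 mm

plate: A = 110 × 190 = 20900.00, centroid at (55.00, 95.00).
removed quarter-circle: A = −¼π·35² = -962.11, centroid at (14.85, 175.15).
ΣA = 19937.89 mm², ΣAx̄ = 1135208.33 mm³, ΣAȳ = 1816990.24 mm³.
x̄ = 1135208.33/19937.89 = 56.94 mm; ȳ = 1816990.24/19937.89 = 91.13 mm.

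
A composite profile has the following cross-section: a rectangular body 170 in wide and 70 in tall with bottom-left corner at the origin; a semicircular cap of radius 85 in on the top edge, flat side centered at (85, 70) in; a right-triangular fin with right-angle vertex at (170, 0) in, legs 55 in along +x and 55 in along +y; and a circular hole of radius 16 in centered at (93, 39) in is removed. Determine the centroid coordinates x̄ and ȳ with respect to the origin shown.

Part | A | x̄ᵢ | ȳᵢ | A·x̄ᵢ | A·ȳᵢ
rectangular body | 11900.00 | 85.00 | 35.00 | 1011500.00 | 416500.00
semicircular top | 11349.00 | 85.00 | 106.08 | 964665.29 | 1203846.91
triangular fin | 1512.50 | 188.33 | 18.33 | 284854.17 | 27729.17
hole | -804.25 | 93.00 | 39.00 | -74795.04 | -31365.66
Σ | 23957.26 |  |  | 2186224.42 | 1616710.41
x̄ = 2186224.42 / 23957.26 = 91.26 in
ȳ = 1616710.41 / 23957.26 = 67.48 in

x̄ = 91.26 in, ȳ = 67.48 in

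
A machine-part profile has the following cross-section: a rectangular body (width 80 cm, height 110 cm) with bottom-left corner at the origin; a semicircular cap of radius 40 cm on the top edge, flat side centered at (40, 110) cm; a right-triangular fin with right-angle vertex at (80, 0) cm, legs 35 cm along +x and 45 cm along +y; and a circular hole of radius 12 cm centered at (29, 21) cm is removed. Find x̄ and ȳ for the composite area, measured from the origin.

x̄ = 43.92 cm, ȳ = 69.15 cm

rectangular body: A = 80 × 110 = 8800.00, centroid at (40.00, 55.00).
semicircular top: A = ½π·40² = 2513.27, centroid at (40.00, 126.98).
triangular fin: A = ½·35·45 = 787.50, centroid at (91.67, 15.00).
hole: A = −π·12² = -452.39, centroid at (29.00, 21.00).
ΣA = 11648.38 cm², ΣAx̄ = 511599.17 cm³, ΣAȳ = 805439.14 cm³.
x̄ = 511599.17/11648.38 = 43.92 cm; ȳ = 805439.14/11648.38 = 69.15 cm.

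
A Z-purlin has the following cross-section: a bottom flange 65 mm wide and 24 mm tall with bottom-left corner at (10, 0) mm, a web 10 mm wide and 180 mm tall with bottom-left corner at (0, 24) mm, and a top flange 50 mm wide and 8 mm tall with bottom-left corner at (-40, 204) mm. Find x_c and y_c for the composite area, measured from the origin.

x_c = 18.43 mm, y_c = 81.68 mm

Part | A | x̄ᵢ | ȳᵢ | A·x̄ᵢ | A·ȳᵢ
bottom flange | 1560.00 | 42.50 | 12.00 | 66300.00 | 18720.00
web | 1800.00 | 5.00 | 114.00 | 9000.00 | 205200.00
top flange | 400.00 | -15.00 | 208.00 | -6000.00 | 83200.00
Σ | 3760.00 |  |  | 69300.00 | 307120.00
x_c = 69300.00 / 3760.00 = 18.43 mm
y_c = 307120.00 / 3760.00 = 81.68 mm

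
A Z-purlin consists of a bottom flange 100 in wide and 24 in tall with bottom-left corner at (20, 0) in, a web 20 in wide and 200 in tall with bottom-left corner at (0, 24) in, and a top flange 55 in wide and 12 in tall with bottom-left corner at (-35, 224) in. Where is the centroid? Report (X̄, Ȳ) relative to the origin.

X̄ = 28.76 in, Ȳ = 95.84 in

bottom flange: A = 100 × 24 = 2400.00, centroid at (70.00, 12.00).
web: A = 20 × 200 = 4000.00, centroid at (10.00, 124.00).
top flange: A = 55 × 12 = 660.00, centroid at (-7.50, 230.00).
ΣA = 7060.00 in²
ΣAX̄ = (2400.00)(70.00) + (4000.00)(10.00) + (660.00)(-7.50) = 203050.00 in³
ΣAȲ = (2400.00)(12.00) + (4000.00)(124.00) + (660.00)(230.00) = 676600.00 in³
X̄ = 203050.00 / 7060.00 = 28.76 in
Ȳ = 676600.00 / 7060.00 = 95.84 in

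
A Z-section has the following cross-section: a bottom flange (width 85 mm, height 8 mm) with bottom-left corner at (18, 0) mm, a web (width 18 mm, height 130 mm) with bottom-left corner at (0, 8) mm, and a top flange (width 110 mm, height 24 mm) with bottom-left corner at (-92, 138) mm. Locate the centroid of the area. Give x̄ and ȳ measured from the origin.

x̄ = -6.27 mm, ȳ = 100.63 mm

Part | A | x̄ᵢ | ȳᵢ | A·x̄ᵢ | A·ȳᵢ
bottom flange | 680.00 | 60.50 | 4.00 | 41140.00 | 2720.00
web | 2340.00 | 9.00 | 73.00 | 21060.00 | 170820.00
top flange | 2640.00 | -37.00 | 150.00 | -97680.00 | 396000.00
Σ | 5660.00 |  |  | -35480.00 | 569540.00
x̄ = -35480.00 / 5660.00 = -6.27 mm
ȳ = 569540.00 / 5660.00 = 100.63 mm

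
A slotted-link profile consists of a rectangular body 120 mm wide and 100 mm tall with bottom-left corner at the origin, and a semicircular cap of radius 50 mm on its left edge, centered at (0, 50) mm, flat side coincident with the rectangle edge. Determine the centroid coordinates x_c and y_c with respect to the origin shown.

x_c = 39.97 mm, y_c = 50.00 mm

Part | A | x̄ᵢ | ȳᵢ | A·x̄ᵢ | A·ȳᵢ
rectangular body | 12000.00 | 60.00 | 50.00 | 720000.00 | 600000.00
semicircular end | 3926.99 | -21.22 | 50.00 | -83333.33 | 196349.54
Σ | 15926.99 |  |  | 636666.67 | 796349.54
x_c = 636666.67 / 15926.99 = 39.97 mm
y_c = 796349.54 / 15926.99 = 50.00 mm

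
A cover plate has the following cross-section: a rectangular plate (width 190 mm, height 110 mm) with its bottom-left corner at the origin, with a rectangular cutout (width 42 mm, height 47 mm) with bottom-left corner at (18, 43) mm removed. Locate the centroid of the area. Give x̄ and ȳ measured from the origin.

plate: A = 190 × 110 = 20900.00, centroid at (95.00, 55.00).
hole: A = −(42 × 47) = -1974.00, centroid at (39.00, 66.50).
ΣA = 18926.00 mm², ΣAx̄ = 1908514.00 mm³, ΣAȳ = 1018229.00 mm³.
x̄ = 1908514.00/18926.00 = 100.84 mm; ȳ = 1018229.00/18926.00 = 53.80 mm.

x̄ = 100.84 mm, ȳ = 53.80 mm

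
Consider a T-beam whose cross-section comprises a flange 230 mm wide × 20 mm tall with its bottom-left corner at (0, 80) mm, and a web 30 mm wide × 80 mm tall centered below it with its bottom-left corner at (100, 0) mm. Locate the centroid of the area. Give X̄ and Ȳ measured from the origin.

Part | A | x̄ᵢ | ȳᵢ | A·x̄ᵢ | A·ȳᵢ
web | 2400.00 | 115.00 | 40.00 | 276000.00 | 96000.00
flange | 4600.00 | 115.00 | 90.00 | 529000.00 | 414000.00
Σ | 7000.00 |  |  | 805000.00 | 510000.00
X̄ = 805000.00 / 7000.00 = 115.00 mm
Ȳ = 510000.00 / 7000.00 = 72.86 mm

X̄ = 115.00 mm, Ȳ = 72.86 mm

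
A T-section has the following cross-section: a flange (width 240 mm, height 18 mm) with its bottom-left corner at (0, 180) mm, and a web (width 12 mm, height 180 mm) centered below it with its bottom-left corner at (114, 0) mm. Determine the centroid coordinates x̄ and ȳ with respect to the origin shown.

web: A = 12 × 180 = 2160.00, centroid at (120.00, 90.00).
flange: A = 240 × 18 = 4320.00, centroid at (120.00, 189.00).
ΣA = 6480.00 mm², ΣAx̄ = 777600.00 mm³, ΣAȳ = 1010880.00 mm³.
x̄ = 777600.00/6480.00 = 120.00 mm; ȳ = 1010880.00/6480.00 = 156.00 mm.

x̄ = 120.00 mm, ȳ = 156.00 mm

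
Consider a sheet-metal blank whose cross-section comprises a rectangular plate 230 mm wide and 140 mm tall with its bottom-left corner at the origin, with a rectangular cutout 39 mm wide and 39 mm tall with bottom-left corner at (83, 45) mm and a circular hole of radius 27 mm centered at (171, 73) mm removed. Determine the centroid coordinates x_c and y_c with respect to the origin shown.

x_c = 111.15 mm, y_c = 70.05 mm

Part | A | x̄ᵢ | ȳᵢ | A·x̄ᵢ | A·ȳᵢ
plate | 32200.00 | 115.00 | 70.00 | 3703000.00 | 2254000.00
hole 1 | -1521.00 | 102.50 | 64.50 | -155902.50 | -98104.50
hole 2 | -2290.22 | 171.00 | 73.00 | -391627.80 | -167186.14
Σ | 28388.78 |  |  | 3155469.70 | 1988709.36
x_c = 3155469.70 / 28388.78 = 111.15 mm
y_c = 1988709.36 / 28388.78 = 70.05 mm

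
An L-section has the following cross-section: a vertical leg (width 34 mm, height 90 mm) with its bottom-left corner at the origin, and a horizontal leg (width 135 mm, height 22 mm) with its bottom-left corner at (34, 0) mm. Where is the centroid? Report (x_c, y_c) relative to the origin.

vertical leg: A = 34 × 90 = 3060.00, centroid at (17.00, 45.00).
horizontal leg: A = 135 × 22 = 2970.00, centroid at (101.50, 11.00).
ΣA = 6030.00 mm²
ΣAx_c = (3060.00)(17.00) + (2970.00)(101.50) = 353475.00 mm³
ΣAy_c = (3060.00)(45.00) + (2970.00)(11.00) = 170370.00 mm³
x_c = 353475.00 / 6030.00 = 58.62 mm
y_c = 170370.00 / 6030.00 = 28.25 mm

x_c = 58.62 mm, y_c = 28.25 mm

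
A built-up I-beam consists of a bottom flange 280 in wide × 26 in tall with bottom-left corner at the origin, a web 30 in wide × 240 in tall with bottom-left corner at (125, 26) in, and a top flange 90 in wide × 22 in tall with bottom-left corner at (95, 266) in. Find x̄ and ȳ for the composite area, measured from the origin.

x̄ = 140.00 in, ȳ = 102.93 in

bottom flange: A = 280 × 26 = 7280.00, centroid at (140.00, 13.00).
web: A = 30 × 240 = 7200.00, centroid at (140.00, 146.00).
top flange: A = 90 × 22 = 1980.00, centroid at (140.00, 277.00).
ΣA = 16460.00 in²
ΣAx̄ = (7280.00)(140.00) + (7200.00)(140.00) + (1980.00)(140.00) = 2304400.00 in³
ΣAȳ = (7280.00)(13.00) + (7200.00)(146.00) + (1980.00)(277.00) = 1694300.00 in³
x̄ = 2304400.00 / 16460.00 = 140.00 in
ȳ = 1694300.00 / 16460.00 = 102.93 in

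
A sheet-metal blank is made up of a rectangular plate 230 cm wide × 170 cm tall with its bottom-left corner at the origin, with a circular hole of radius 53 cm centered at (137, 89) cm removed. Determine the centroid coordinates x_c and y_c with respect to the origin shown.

plate: A = 230 × 170 = 39100.00, centroid at (115.00, 85.00).
hole: A = −π·53² = -8824.73, centroid at (137.00, 89.00).
ΣA = 30275.27 cm²
ΣAx_c = (39100.00)(115.00) + (-8824.73)(137.00) = 3287511.47 cm³
ΣAy_c = (39100.00)(85.00) + (-8824.73)(89.00) = 2538098.70 cm³
x_c = 3287511.47 / 30275.27 = 108.59 cm
y_c = 2538098.70 / 30275.27 = 83.83 cm

x_c = 108.59 cm, y_c = 83.83 cm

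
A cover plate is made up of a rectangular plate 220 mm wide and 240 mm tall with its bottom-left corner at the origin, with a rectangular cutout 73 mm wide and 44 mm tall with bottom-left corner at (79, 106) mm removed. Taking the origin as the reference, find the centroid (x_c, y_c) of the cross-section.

x_c = 109.64 mm, y_c = 119.48 mm

plate: A = 220 × 240 = 52800.00, centroid at (110.00, 120.00).
hole: A = −(73 × 44) = -3212.00, centroid at (115.50, 128.00).
ΣA = 49588.00 mm²
ΣAx_c = (52800.00)(110.00) + (-3212.00)(115.50) = 5437014.00 mm³
ΣAy_c = (52800.00)(120.00) + (-3212.00)(128.00) = 5924864.00 mm³
x_c = 5437014.00 / 49588.00 = 109.64 mm
y_c = 5924864.00 / 49588.00 = 119.48 mm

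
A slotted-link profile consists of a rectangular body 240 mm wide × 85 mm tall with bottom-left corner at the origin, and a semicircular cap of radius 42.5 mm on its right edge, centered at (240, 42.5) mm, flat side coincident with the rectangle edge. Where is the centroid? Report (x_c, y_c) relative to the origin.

x_c = 136.85 mm, y_c = 42.50 mm

rectangular body: A = 240 × 85 = 20400.00, centroid at (120.00, 42.50).
semicircular end: A = ½π·42.5² = 2837.25, centroid at (258.04, 42.50).
ΣA = 23237.25 mm²
ΣAx_c = (20400.00)(120.00) + (2837.25)(258.04) = 3180117.29 mm³
ΣAy_c = (20400.00)(42.50) + (2837.25)(42.50) = 987583.16 mm³
x_c = 3180117.29 / 23237.25 = 136.85 mm
y_c = 987583.16 / 23237.25 = 42.50 mm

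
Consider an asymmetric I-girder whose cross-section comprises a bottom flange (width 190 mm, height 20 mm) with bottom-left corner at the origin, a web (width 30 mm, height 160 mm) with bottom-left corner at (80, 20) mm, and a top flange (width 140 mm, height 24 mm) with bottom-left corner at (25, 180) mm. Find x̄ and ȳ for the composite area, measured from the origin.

x̄ = 95.00 mm, ȳ = 97.25 mm

Part | A | x̄ᵢ | ȳᵢ | A·x̄ᵢ | A·ȳᵢ
bottom flange | 3800.00 | 95.00 | 10.00 | 361000.00 | 38000.00
web | 4800.00 | 95.00 | 100.00 | 456000.00 | 480000.00
top flange | 3360.00 | 95.00 | 192.00 | 319200.00 | 645120.00
Σ | 11960.00 |  |  | 1136200.00 | 1163120.00
x̄ = 1136200.00 / 11960.00 = 95.00 mm
ȳ = 1163120.00 / 11960.00 = 97.25 mm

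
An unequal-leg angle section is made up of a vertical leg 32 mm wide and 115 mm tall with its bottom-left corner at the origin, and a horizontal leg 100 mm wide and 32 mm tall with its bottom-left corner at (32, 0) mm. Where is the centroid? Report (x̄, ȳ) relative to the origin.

vertical leg: A = 32 × 115 = 3680.00, centroid at (16.00, 57.50).
horizontal leg: A = 100 × 32 = 3200.00, centroid at (82.00, 16.00).
ΣA = 6880.00 mm²
ΣAx̄ = (3680.00)(16.00) + (3200.00)(82.00) = 321280.00 mm³
ΣAȳ = (3680.00)(57.50) + (3200.00)(16.00) = 262800.00 mm³
x̄ = 321280.00 / 6880.00 = 46.70 mm
ȳ = 262800.00 / 6880.00 = 38.20 mm

x̄ = 46.70 mm, ȳ = 38.20 mm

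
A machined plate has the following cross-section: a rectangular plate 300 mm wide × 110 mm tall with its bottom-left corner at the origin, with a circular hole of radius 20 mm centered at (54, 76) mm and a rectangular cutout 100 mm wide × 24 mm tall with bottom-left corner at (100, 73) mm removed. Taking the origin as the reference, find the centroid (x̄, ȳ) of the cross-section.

Part | A | x̄ᵢ | ȳᵢ | A·x̄ᵢ | A·ȳᵢ
plate | 33000.00 | 150.00 | 55.00 | 4950000.00 | 1815000.00
hole 1 | -1256.64 | 54.00 | 76.00 | -67858.40 | -95504.42
hole 2 | -2400.00 | 150.00 | 85.00 | -360000.00 | -204000.00
Σ | 29343.36 |  |  | 4522141.60 | 1515495.58
x̄ = 4522141.60 / 29343.36 = 154.11 mm
ȳ = 1515495.58 / 29343.36 = 51.65 mm

x̄ = 154.11 mm, ȳ = 51.65 mm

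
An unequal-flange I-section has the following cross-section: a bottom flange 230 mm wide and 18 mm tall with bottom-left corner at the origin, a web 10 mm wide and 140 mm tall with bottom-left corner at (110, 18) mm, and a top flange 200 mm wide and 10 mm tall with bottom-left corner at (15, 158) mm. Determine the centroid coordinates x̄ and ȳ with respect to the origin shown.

bottom flange: A = 230 × 18 = 4140.00, centroid at (115.00, 9.00).
web: A = 10 × 140 = 1400.00, centroid at (115.00, 88.00).
top flange: A = 200 × 10 = 2000.00, centroid at (115.00, 163.00).
ΣA = 7540.00 mm², ΣAx̄ = 867100.00 mm³, ΣAȳ = 486460.00 mm³.
x̄ = 867100.00/7540.00 = 115.00 mm; ȳ = 486460.00/7540.00 = 64.52 mm.

x̄ = 115.00 mm, ȳ = 64.52 mm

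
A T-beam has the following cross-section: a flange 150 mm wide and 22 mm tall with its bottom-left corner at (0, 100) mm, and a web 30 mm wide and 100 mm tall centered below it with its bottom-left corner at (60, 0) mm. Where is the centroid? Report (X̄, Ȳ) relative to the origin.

web: A = 30 × 100 = 3000.00, centroid at (75.00, 50.00).
flange: A = 150 × 22 = 3300.00, centroid at (75.00, 111.00).
ΣA = 6300.00 mm², ΣAX̄ = 472500.00 mm³, ΣAȲ = 516300.00 mm³.
X̄ = 472500.00/6300.00 = 75.00 mm; Ȳ = 516300.00/6300.00 = 81.95 mm.

X̄ = 75.00 mm, Ȳ = 81.95 mm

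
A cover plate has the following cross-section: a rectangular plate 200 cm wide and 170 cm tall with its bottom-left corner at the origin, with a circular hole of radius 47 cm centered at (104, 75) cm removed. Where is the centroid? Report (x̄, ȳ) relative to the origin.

plate: A = 200 × 170 = 34000.00, centroid at (100.00, 85.00).
hole: A = −π·47² = -6939.78, centroid at (104.00, 75.00).
ΣA = 27060.22 cm², ΣAx̄ = 2678263.07 cm³, ΣAȳ = 2369516.64 cm³.
x̄ = 2678263.07/27060.22 = 98.97 cm; ȳ = 2369516.64/27060.22 = 87.56 cm.

x̄ = 98.97 cm, ȳ = 87.56 cm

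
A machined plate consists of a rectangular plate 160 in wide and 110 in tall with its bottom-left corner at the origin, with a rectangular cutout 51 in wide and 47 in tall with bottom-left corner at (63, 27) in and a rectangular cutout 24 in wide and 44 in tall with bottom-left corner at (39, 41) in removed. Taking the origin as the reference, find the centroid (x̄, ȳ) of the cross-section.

plate: A = 160 × 110 = 17600.00, centroid at (80.00, 55.00).
hole 1: A = −(51 × 47) = -2397.00, centroid at (88.50, 50.50).
hole 2: A = −(24 × 44) = -1056.00, centroid at (51.00, 63.00).
ΣA = 14147.00 in²
ΣAx̄ = (17600.00)(80.00) + (-2397.00)(88.50) + (-1056.00)(51.00) = 1142009.50 in³
ΣAȳ = (17600.00)(55.00) + (-2397.00)(50.50) + (-1056.00)(63.00) = 780423.50 in³
x̄ = 1142009.50 / 14147.00 = 80.72 in
ȳ = 780423.50 / 14147.00 = 55.17 in

x̄ = 80.72 in, ȳ = 55.17 in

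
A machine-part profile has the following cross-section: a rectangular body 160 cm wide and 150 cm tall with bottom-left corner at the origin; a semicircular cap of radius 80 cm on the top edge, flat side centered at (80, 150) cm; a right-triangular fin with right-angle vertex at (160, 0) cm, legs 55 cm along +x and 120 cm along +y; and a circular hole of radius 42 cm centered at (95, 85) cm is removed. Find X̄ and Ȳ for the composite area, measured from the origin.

rectangular body: A = 160 × 150 = 24000.00, centroid at (80.00, 75.00).
semicircular top: A = ½π·80² = 10053.10, centroid at (80.00, 183.95).
triangular fin: A = ½·55·120 = 3300.00, centroid at (178.33, 40.00).
hole: A = −π·42² = -5541.77, centroid at (95.00, 85.00).
ΣA = 31811.33 cm², ΣAX̄ = 2786279.62 cm³, ΣAȲ = 3310247.40 cm³.
X̄ = 2786279.62/31811.33 = 87.59 cm; Ȳ = 3310247.40/31811.33 = 104.06 cm.

X̄ = 87.59 cm, Ȳ = 104.06 cm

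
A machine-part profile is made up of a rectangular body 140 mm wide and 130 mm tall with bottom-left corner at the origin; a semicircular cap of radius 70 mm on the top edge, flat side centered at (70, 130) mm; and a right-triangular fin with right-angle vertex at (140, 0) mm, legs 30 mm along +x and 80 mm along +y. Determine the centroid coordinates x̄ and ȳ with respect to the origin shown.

x̄ = 73.54 mm, ȳ = 90.20 mm

Part | A | x̄ᵢ | ȳᵢ | A·x̄ᵢ | A·ȳᵢ
rectangular body | 18200.00 | 70.00 | 65.00 | 1274000.00 | 1183000.00
semicircular top | 7696.90 | 70.00 | 159.71 | 538783.14 | 1229263.93
triangular fin | 1200.00 | 150.00 | 26.67 | 180000.00 | 32000.00
Σ | 27096.90 |  |  | 1992783.14 | 2444263.93
x̄ = 1992783.14 / 27096.90 = 73.54 mm
ȳ = 2444263.93 / 27096.90 = 90.20 mm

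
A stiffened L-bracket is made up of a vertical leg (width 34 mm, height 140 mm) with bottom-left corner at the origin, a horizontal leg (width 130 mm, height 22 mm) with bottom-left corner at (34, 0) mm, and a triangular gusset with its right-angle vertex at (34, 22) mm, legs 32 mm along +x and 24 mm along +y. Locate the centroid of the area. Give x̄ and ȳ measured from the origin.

Part | A | x̄ᵢ | ȳᵢ | A·x̄ᵢ | A·ȳᵢ
vertical leg | 4760.00 | 17.00 | 70.00 | 80920.00 | 333200.00
horizontal leg | 2860.00 | 99.00 | 11.00 | 283140.00 | 31460.00
gusset | 384.00 | 44.67 | 30.00 | 17152.00 | 11520.00
Σ | 8004.00 |  |  | 381212.00 | 376180.00
x̄ = 381212.00 / 8004.00 = 47.63 mm
ȳ = 376180.00 / 8004.00 = 47.00 mm

x̄ = 47.63 mm, ȳ = 47.00 mm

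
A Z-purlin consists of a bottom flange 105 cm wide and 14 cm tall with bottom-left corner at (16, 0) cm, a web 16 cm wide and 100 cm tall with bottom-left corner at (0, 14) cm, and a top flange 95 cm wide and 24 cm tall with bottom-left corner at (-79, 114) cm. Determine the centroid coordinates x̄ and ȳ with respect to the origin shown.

x̄ = 7.79 cm, ȳ = 74.76 cm

bottom flange: A = 105 × 14 = 1470.00, centroid at (68.50, 7.00).
web: A = 16 × 100 = 1600.00, centroid at (8.00, 64.00).
top flange: A = 95 × 24 = 2280.00, centroid at (-31.50, 126.00).
ΣA = 5350.00 cm²
ΣAx̄ = (1470.00)(68.50) + (1600.00)(8.00) + (2280.00)(-31.50) = 41675.00 cm³
ΣAȳ = (1470.00)(7.00) + (1600.00)(64.00) + (2280.00)(126.00) = 399970.00 cm³
x̄ = 41675.00 / 5350.00 = 7.79 cm
ȳ = 399970.00 / 5350.00 = 74.76 cm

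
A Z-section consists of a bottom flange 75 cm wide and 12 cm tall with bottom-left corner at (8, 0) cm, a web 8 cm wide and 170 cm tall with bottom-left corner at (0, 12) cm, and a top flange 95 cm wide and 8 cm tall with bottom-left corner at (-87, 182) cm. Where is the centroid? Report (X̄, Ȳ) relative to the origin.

bottom flange: A = 75 × 12 = 900.00, centroid at (45.50, 6.00).
web: A = 8 × 170 = 1360.00, centroid at (4.00, 97.00).
top flange: A = 95 × 8 = 760.00, centroid at (-39.50, 186.00).
ΣA = 3020.00 cm², ΣAX̄ = 16370.00 cm³, ΣAȲ = 278680.00 cm³.
X̄ = 16370.00/3020.00 = 5.42 cm; Ȳ = 278680.00/3020.00 = 92.28 cm.

X̄ = 5.42 cm, Ȳ = 92.28 cm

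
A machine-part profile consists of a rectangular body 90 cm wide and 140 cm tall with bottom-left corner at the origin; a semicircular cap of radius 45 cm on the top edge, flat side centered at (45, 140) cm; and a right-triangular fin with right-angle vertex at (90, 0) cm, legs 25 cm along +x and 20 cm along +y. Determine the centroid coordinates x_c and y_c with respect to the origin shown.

rectangular body: A = 90 × 140 = 12600.00, centroid at (45.00, 70.00).
semicircular top: A = ½π·45² = 3180.86, centroid at (45.00, 159.10).
triangular fin: A = ½·25·20 = 250.00, centroid at (98.33, 6.67).
ΣA = 16030.86 cm², ΣAx_c = 734722.15 cm³, ΣAy_c = 1389737.43 cm³.
x_c = 734722.15/16030.86 = 45.83 cm; y_c = 1389737.43/16030.86 = 86.69 cm.

x_c = 45.83 cm, y_c = 86.69 cm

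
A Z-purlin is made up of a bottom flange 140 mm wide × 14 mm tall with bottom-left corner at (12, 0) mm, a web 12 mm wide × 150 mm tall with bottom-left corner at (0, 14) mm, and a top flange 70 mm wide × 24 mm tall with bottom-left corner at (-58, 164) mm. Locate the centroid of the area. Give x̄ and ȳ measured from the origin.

bottom flange: A = 140 × 14 = 1960.00, centroid at (82.00, 7.00).
web: A = 12 × 150 = 1800.00, centroid at (6.00, 89.00).
top flange: A = 70 × 24 = 1680.00, centroid at (-23.00, 176.00).
ΣA = 5440.00 mm², ΣAx̄ = 132880.00 mm³, ΣAȳ = 469600.00 mm³.
x̄ = 132880.00/5440.00 = 24.43 mm; ȳ = 469600.00/5440.00 = 86.32 mm.

x̄ = 24.43 mm, ȳ = 86.32 mm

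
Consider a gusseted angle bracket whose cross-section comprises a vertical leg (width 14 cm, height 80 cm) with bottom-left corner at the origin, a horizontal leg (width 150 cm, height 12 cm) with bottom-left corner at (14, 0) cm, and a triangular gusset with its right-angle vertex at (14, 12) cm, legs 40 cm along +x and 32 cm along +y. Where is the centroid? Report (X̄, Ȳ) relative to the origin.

vertical leg: A = 14 × 80 = 1120.00, centroid at (7.00, 40.00).
horizontal leg: A = 150 × 12 = 1800.00, centroid at (89.00, 6.00).
gusset: A = ½·40·32 = 640.00, centroid at (27.33, 22.67).
ΣA = 3560.00 cm², ΣAX̄ = 185533.33 cm³, ΣAȲ = 70106.67 cm³.
X̄ = 185533.33/3560.00 = 52.12 cm; Ȳ = 70106.67/3560.00 = 19.69 cm.

X̄ = 52.12 cm, Ȳ = 19.69 cm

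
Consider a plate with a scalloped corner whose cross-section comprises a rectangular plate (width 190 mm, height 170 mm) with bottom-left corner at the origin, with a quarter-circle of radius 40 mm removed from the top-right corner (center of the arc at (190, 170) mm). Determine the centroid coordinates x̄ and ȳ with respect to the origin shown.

plate: A = 190 × 170 = 32300.00, centroid at (95.00, 85.00).
removed quarter-circle: A = −¼π·40² = -1256.64, centroid at (173.02, 153.02).
ΣA = 31043.36 mm²
ΣAx̄ = (32300.00)(95.00) + (-1256.64)(173.02) = 2851072.29 mm³
ΣAȳ = (32300.00)(85.00) + (-1256.64)(153.02) = 2553205.03 mm³
x̄ = 2851072.29 / 31043.36 = 91.84 mm
ȳ = 2553205.03 / 31043.36 = 82.25 mm

x̄ = 91.84 mm, ȳ = 82.25 mm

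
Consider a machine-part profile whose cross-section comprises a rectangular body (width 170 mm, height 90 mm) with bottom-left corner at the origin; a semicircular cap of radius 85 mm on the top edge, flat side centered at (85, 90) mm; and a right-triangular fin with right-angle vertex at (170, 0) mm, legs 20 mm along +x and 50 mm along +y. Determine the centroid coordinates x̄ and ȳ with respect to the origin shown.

x̄ = 86.69 mm, ȳ = 78.37 mm

rectangular body: A = 170 × 90 = 15300.00, centroid at (85.00, 45.00).
semicircular top: A = ½π·85² = 11349.00, centroid at (85.00, 126.08).
triangular fin: A = ½·20·50 = 500.00, centroid at (176.67, 16.67).
ΣA = 27149.00 mm², ΣAx̄ = 2353498.63 mm³, ΣAȳ = 2127660.31 mm³.
x̄ = 2353498.63/27149.00 = 86.69 mm; ȳ = 2127660.31/27149.00 = 78.37 mm.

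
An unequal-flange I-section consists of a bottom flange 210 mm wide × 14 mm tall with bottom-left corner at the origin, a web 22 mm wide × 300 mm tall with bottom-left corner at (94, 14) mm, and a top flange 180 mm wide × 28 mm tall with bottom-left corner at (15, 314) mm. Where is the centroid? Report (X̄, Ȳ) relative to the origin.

bottom flange: A = 210 × 14 = 2940.00, centroid at (105.00, 7.00).
web: A = 22 × 300 = 6600.00, centroid at (105.00, 164.00).
top flange: A = 180 × 28 = 5040.00, centroid at (105.00, 328.00).
ΣA = 14580.00 mm²
ΣAX̄ = (2940.00)(105.00) + (6600.00)(105.00) + (5040.00)(105.00) = 1530900.00 mm³
ΣAȲ = (2940.00)(7.00) + (6600.00)(164.00) + (5040.00)(328.00) = 2756100.00 mm³
X̄ = 1530900.00 / 14580.00 = 105.00 mm
Ȳ = 2756100.00 / 14580.00 = 189.03 mm

X̄ = 105.00 mm, Ȳ = 189.03 mm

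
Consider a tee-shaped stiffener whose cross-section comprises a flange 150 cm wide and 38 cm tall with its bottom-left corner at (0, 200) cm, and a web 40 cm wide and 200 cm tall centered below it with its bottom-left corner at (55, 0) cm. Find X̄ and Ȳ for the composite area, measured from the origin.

Part | A | x̄ᵢ | ȳᵢ | A·x̄ᵢ | A·ȳᵢ
web | 8000.00 | 75.00 | 100.00 | 600000.00 | 800000.00
flange | 5700.00 | 75.00 | 219.00 | 427500.00 | 1248300.00
Σ | 13700.00 |  |  | 1027500.00 | 2048300.00
X̄ = 1027500.00 / 13700.00 = 75.00 cm
Ȳ = 2048300.00 / 13700.00 = 149.51 cm

X̄ = 75.00 cm, Ȳ = 149.51 cm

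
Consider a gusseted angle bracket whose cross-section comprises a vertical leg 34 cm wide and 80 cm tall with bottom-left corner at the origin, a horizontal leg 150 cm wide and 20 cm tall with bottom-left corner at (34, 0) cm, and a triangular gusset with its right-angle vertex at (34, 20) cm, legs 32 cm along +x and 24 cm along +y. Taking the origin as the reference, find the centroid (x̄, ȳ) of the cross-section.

vertical leg: A = 34 × 80 = 2720.00, centroid at (17.00, 40.00).
horizontal leg: A = 150 × 20 = 3000.00, centroid at (109.00, 10.00).
gusset: A = ½·32·24 = 384.00, centroid at (44.67, 28.00).
ΣA = 6104.00 cm², ΣAx̄ = 390392.00 cm³, ΣAȳ = 149552.00 cm³.
x̄ = 390392.00/6104.00 = 63.96 cm; ȳ = 149552.00/6104.00 = 24.50 cm.

x̄ = 63.96 cm, ȳ = 24.50 cm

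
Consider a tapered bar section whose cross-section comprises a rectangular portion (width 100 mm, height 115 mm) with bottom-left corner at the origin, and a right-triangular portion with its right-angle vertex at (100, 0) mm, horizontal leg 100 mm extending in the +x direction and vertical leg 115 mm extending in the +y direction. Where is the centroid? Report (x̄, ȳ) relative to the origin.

Part | A | x̄ᵢ | ȳᵢ | A·x̄ᵢ | A·ȳᵢ
rectangular portion | 11500.00 | 50.00 | 57.50 | 575000.00 | 661250.00
triangular portion | 5750.00 | 133.33 | 38.33 | 766666.67 | 220416.67
Σ | 17250.00 |  |  | 1341666.67 | 881666.67
x̄ = 1341666.67 / 17250.00 = 77.78 mm
ȳ = 881666.67 / 17250.00 = 51.11 mm

x̄ = 77.78 mm, ȳ = 51.11 mm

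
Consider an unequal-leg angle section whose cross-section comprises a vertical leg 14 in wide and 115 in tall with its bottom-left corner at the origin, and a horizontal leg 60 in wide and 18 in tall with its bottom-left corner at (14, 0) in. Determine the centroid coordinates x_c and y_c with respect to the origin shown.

x_c = 21.86 in, y_c = 38.03 in

vertical leg: A = 14 × 115 = 1610.00, centroid at (7.00, 57.50).
horizontal leg: A = 60 × 18 = 1080.00, centroid at (44.00, 9.00).
ΣA = 2690.00 in², ΣAx_c = 58790.00 in³, ΣAy_c = 102295.00 in³.
x_c = 58790.00/2690.00 = 21.86 in; y_c = 102295.00/2690.00 = 38.03 in.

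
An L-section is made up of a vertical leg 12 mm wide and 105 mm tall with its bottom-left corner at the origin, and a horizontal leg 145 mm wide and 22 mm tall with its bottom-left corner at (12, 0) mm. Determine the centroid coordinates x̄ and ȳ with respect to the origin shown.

vertical leg: A = 12 × 105 = 1260.00, centroid at (6.00, 52.50).
horizontal leg: A = 145 × 22 = 3190.00, centroid at (84.50, 11.00).
ΣA = 4450.00 mm², ΣAx̄ = 277115.00 mm³, ΣAȳ = 101240.00 mm³.
x̄ = 277115.00/4450.00 = 62.27 mm; ȳ = 101240.00/4450.00 = 22.75 mm.

x̄ = 62.27 mm, ȳ = 22.75 mm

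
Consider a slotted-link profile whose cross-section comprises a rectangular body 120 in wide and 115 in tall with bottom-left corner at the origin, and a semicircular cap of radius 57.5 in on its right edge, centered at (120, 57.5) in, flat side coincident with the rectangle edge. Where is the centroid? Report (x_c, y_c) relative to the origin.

rectangular body: A = 120 × 115 = 13800.00, centroid at (60.00, 57.50).
semicircular end: A = ½π·57.5² = 5193.45, centroid at (144.40, 57.50).
ΣA = 18993.45 in², ΣAx_c = 1577953.03 in³, ΣAy_c = 1092123.11 in³.
x_c = 1577953.03/18993.45 = 83.08 in; y_c = 1092123.11/18993.45 = 57.50 in.

x_c = 83.08 in, y_c = 57.50 in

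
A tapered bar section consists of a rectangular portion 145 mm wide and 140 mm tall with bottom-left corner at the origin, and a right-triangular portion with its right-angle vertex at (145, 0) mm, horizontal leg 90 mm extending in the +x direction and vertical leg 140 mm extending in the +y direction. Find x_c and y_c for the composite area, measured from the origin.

x_c = 96.78 mm, y_c = 64.47 mm

Part | A | x̄ᵢ | ȳᵢ | A·x̄ᵢ | A·ȳᵢ
rectangular portion | 20300.00 | 72.50 | 70.00 | 1471750.00 | 1421000.00
triangular portion | 6300.00 | 175.00 | 46.67 | 1102500.00 | 294000.00
Σ | 26600.00 |  |  | 2574250.00 | 1715000.00
x_c = 2574250.00 / 26600.00 = 96.78 mm
y_c = 1715000.00 / 26600.00 = 64.47 mm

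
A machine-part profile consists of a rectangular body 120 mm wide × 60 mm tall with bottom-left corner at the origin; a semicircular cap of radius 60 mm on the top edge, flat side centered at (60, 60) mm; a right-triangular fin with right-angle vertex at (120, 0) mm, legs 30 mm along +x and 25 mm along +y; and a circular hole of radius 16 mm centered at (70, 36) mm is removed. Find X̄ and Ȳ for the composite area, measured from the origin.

rectangular body: A = 120 × 60 = 7200.00, centroid at (60.00, 30.00).
semicircular top: A = ½π·60² = 5654.87, centroid at (60.00, 85.46).
triangular fin: A = ½·30·25 = 375.00, centroid at (130.00, 8.33).
hole: A = −π·16² = -804.25, centroid at (70.00, 36.00).
ΣA = 12425.62 mm²
ΣAX̄ = (7200.00)(60.00) + (5654.87)(60.00) + (375.00)(130.00) + (-804.25)(70.00) = 763744.67 mm³
ΣAȲ = (7200.00)(30.00) + (5654.87)(85.46) + (375.00)(8.33) + (-804.25)(36.00) = 673464.09 mm³
X̄ = 763744.67 / 12425.62 = 61.47 mm
Ȳ = 673464.09 / 12425.62 = 54.20 mm

X̄ = 61.47 mm, Ȳ = 54.20 mm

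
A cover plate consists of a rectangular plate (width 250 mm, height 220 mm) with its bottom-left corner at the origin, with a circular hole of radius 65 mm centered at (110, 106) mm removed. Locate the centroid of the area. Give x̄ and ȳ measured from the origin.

x̄ = 129.77 mm, ȳ = 111.27 mm

Part | A | x̄ᵢ | ȳᵢ | A·x̄ᵢ | A·ȳᵢ
plate | 55000.00 | 125.00 | 110.00 | 6875000.00 | 6050000.00
hole | -13273.23 | 110.00 | 106.00 | -1460055.19 | -1406962.27
Σ | 41726.77 |  |  | 5414944.81 | 4643037.73
x̄ = 5414944.81 / 41726.77 = 129.77 mm
ȳ = 4643037.73 / 41726.77 = 111.27 mm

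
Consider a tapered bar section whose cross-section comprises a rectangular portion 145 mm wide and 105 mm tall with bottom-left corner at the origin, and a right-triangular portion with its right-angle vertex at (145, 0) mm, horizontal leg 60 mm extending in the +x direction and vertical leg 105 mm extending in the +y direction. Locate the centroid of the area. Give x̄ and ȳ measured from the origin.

Part | A | x̄ᵢ | ȳᵢ | A·x̄ᵢ | A·ȳᵢ
rectangular portion | 15225.00 | 72.50 | 52.50 | 1103812.50 | 799312.50
triangular portion | 3150.00 | 165.00 | 35.00 | 519750.00 | 110250.00
Σ | 18375.00 |  |  | 1623562.50 | 909562.50
x̄ = 1623562.50 / 18375.00 = 88.36 mm
ȳ = 909562.50 / 18375.00 = 49.50 mm

x̄ = 88.36 mm, ȳ = 49.50 mm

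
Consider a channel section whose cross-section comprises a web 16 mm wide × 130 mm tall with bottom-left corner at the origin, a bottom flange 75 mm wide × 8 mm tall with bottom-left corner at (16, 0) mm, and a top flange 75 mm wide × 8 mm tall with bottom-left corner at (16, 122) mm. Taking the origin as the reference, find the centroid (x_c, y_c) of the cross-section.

x_c = 24.65 mm, y_c = 65.00 mm

web: A = 16 × 130 = 2080.00, centroid at (8.00, 65.00).
bottom flange: A = 75 × 8 = 600.00, centroid at (53.50, 4.00).
top flange: A = 75 × 8 = 600.00, centroid at (53.50, 126.00).
ΣA = 3280.00 mm²
ΣAx_c = (2080.00)(8.00) + (600.00)(53.50) + (600.00)(53.50) = 80840.00 mm³
ΣAy_c = (2080.00)(65.00) + (600.00)(4.00) + (600.00)(126.00) = 213200.00 mm³
x_c = 80840.00 / 3280.00 = 24.65 mm
y_c = 213200.00 / 3280.00 = 65.00 mm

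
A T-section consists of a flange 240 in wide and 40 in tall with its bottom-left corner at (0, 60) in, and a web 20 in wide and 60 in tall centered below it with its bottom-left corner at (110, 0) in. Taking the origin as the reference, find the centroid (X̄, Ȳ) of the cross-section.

Part | A | x̄ᵢ | ȳᵢ | A·x̄ᵢ | A·ȳᵢ
web | 1200.00 | 120.00 | 30.00 | 144000.00 | 36000.00
flange | 9600.00 | 120.00 | 80.00 | 1152000.00 | 768000.00
Σ | 10800.00 |  |  | 1296000.00 | 804000.00
X̄ = 1296000.00 / 10800.00 = 120.00 in
Ȳ = 804000.00 / 10800.00 = 74.44 in

X̄ = 120.00 in, Ȳ = 74.44 in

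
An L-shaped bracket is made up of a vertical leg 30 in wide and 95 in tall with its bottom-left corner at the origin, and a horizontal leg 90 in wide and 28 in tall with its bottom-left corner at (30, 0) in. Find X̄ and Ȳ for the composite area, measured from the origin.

vertical leg: A = 30 × 95 = 2850.00, centroid at (15.00, 47.50).
horizontal leg: A = 90 × 28 = 2520.00, centroid at (75.00, 14.00).
ΣA = 5370.00 in²
ΣAX̄ = (2850.00)(15.00) + (2520.00)(75.00) = 231750.00 in³
ΣAȲ = (2850.00)(47.50) + (2520.00)(14.00) = 170655.00 in³
X̄ = 231750.00 / 5370.00 = 43.16 in
Ȳ = 170655.00 / 5370.00 = 31.78 in

X̄ = 43.16 in, Ȳ = 31.78 in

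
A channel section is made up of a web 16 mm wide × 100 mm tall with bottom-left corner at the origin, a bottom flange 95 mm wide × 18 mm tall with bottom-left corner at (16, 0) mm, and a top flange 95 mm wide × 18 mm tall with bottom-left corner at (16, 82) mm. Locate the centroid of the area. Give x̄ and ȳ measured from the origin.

x̄ = 45.81 mm, ȳ = 50.00 mm

web: A = 16 × 100 = 1600.00, centroid at (8.00, 50.00).
bottom flange: A = 95 × 18 = 1710.00, centroid at (63.50, 9.00).
top flange: A = 95 × 18 = 1710.00, centroid at (63.50, 91.00).
ΣA = 5020.00 mm², ΣAx̄ = 229970.00 mm³, ΣAȳ = 251000.00 mm³.
x̄ = 229970.00/5020.00 = 45.81 mm; ȳ = 251000.00/5020.00 = 50.00 mm.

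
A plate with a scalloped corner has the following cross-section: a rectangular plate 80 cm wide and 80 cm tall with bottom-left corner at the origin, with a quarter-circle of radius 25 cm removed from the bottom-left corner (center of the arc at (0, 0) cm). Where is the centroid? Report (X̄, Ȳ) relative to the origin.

plate: A = 80 × 80 = 6400.00, centroid at (40.00, 40.00).
removed quarter-circle: A = −¼π·25² = -490.87, centroid at (10.61, 10.61).
ΣA = 5909.13 cm², ΣAX̄ = 250791.67 cm³, ΣAȲ = 250791.67 cm³.
X̄ = 250791.67/5909.13 = 42.44 cm; Ȳ = 250791.67/5909.13 = 42.44 cm.

X̄ = 42.44 cm, Ȳ = 42.44 cm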